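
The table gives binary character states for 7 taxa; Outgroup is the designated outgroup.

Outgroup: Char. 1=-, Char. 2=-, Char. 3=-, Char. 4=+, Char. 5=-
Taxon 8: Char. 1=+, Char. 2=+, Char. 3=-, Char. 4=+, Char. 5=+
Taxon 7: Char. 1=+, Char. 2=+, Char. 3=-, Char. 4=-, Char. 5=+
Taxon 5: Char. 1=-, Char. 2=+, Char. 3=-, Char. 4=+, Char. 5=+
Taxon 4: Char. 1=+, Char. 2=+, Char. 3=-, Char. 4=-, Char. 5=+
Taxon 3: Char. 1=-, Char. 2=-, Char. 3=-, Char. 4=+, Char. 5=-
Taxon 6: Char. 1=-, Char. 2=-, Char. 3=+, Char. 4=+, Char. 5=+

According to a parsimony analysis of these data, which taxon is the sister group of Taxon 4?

Character polarity is set by the outgroup: the derived state is whichever differs from the outgroup's state, so for Char. 4 the derived state is '-', and for the remaining characters it is '+'.
Char. 1: derived state '+' in Taxon 4, Taxon 7, and Taxon 8 only — synapomorphy for {Taxon 4, Taxon 7, Taxon 8}.
Only Taxon 4, Taxon 5, Taxon 7, and Taxon 8 show the derived state '+' for Char. 2, supporting them as a clade.
Char. 3: derived state '+' in Taxon 6 only — an autapomorphy, so it tells us nothing about relationships among taxa.
Only Taxon 4 and Taxon 7 show the derived state '-' for Char. 4, supporting them as a clade.
Only Taxon 4, Taxon 5, Taxon 6, Taxon 7, and Taxon 8 show the derived state '+' for Char. 5, supporting them as a clade.
Most parsimonious ingroup topology: ((((Taxon 8,(Taxon 7,Taxon 4)),Taxon 5),Taxon 6),Taxon 3).
Taxon 4 and Taxon 7 form a cherry on this tree, so they are sister taxa.

Taxon 7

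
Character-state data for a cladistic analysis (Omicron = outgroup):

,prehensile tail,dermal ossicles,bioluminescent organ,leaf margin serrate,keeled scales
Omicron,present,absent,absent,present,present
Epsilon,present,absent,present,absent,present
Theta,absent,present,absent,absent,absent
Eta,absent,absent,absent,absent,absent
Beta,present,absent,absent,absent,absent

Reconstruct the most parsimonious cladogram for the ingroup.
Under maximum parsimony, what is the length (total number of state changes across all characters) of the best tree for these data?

Character polarity is set by the outgroup: the derived state is whichever differs from the outgroup's state, so for prehensile tail, leaf margin serrate, keeled scales the derived state is 'absent', and for the remaining characters it is 'present'.
Only Eta and Theta show the derived state 'absent' for prehensile tail, supporting them as a clade.
dermal ossicles (derived state 'present') is unique to Theta (autapomorphy; uninformative for grouping).
bioluminescent organ (derived state 'present') is unique to Epsilon (autapomorphy; uninformative for grouping).
All ingroup taxa share the derived state 'absent' for leaf margin serrate; it defines the ingroup but does not resolve relationships within it.
Only Beta, Eta, and Theta show the derived state 'absent' for keeled scales, supporting them as a clade.
Most parsimonious ingroup topology: (Epsilon,((Theta,Eta),Beta)).
Changes per character on this tree: prehensile tail: 1; dermal ossicles: 1; bioluminescent organ: 1; leaf margin serrate: 1; keeled scales: 1.
Total = 5.

5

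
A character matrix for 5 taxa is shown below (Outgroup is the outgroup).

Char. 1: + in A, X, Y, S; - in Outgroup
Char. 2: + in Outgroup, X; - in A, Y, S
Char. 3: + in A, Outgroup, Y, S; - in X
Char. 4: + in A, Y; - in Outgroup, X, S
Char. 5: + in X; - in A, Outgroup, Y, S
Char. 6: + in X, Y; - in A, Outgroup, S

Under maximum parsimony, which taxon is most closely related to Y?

Character polarity is set by the outgroup: the derived state is whichever differs from the outgroup's state, so for Char. 2, Char. 3 the derived state is '-', and for the remaining characters it is '+'.
All ingroup taxa share the derived state '+' for Char. 1; it defines the ingroup but does not resolve relationships within it.
Only A, S, and Y show the derived state '-' for Char. 2, supporting them as a clade.
Char. 3: derived state '-' in X only — an autapomorphy, so it tells us nothing about relationships among taxa.
Char. 4 (derived state '+') is shared by A and Y — a synapomorphy uniting that clade.
Char. 5 (derived state '+') is unique to X (autapomorphy; uninformative for grouping).
Char. 6 (state '+') occurs in X and Y but conflicts with the nesting implied by the other characters — most parsimoniously interpreted as homoplasy.
Most parsimonious ingroup topology: ((S,(A,Y)),X).
Y and A form a cherry on this tree, so they are sister taxa.

A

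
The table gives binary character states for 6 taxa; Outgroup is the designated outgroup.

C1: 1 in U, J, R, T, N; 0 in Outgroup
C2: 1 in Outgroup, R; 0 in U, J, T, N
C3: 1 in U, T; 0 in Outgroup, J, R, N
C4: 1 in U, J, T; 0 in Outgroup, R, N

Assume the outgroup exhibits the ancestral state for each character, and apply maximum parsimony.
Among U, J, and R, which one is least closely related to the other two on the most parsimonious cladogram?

Character polarity is set by the outgroup: the derived state is whichever differs from the outgroup's state, so for C2 the derived state is '0', and for the remaining characters it is '1'.
All ingroup taxa share the derived state '1' for C1; it defines the ingroup but does not resolve relationships within it.
C2: derived state '0' in J, N, T, and U only — synapomorphy for {J, N, T, U}.
Only T and U show the derived state '1' for C3, supporting them as a clade.
C4 (derived state '1') is shared by J, T, and U — a synapomorphy uniting that clade.
Most parsimonious ingroup topology: ((((U,T),J),N),R).
U and J share a more recent common ancestor with each other than either does with R, so R is the least closely related of the three.

R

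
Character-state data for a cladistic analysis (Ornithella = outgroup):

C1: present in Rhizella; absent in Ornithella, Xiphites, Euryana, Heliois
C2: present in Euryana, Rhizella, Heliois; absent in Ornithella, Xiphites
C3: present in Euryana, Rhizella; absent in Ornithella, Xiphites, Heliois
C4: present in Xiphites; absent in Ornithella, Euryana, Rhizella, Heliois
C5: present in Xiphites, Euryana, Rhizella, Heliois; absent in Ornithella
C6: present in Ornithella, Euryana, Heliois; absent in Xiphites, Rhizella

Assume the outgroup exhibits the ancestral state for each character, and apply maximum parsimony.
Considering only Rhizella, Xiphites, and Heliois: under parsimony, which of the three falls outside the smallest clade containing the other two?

Xiphites

Character polarity is set by the outgroup: the derived state is whichever differs from the outgroup's state, so for C6 the derived state is 'absent', and for the remaining characters it is 'present'.
C1 (derived state 'present') is unique to Rhizella (autapomorphy; uninformative for grouping).
C2: derived state 'present' in Euryana, Heliois, and Rhizella only — synapomorphy for {Euryana, Heliois, Rhizella}.
Only Euryana and Rhizella show the derived state 'present' for C3, supporting them as a clade.
C4: derived state 'present' in Xiphites only — an autapomorphy, so it tells us nothing about relationships among taxa.
All ingroup taxa share the derived state 'present' for C5; it defines the ingroup but does not resolve relationships within it.
C6 (state 'absent') occurs in Rhizella and Xiphites but conflicts with the nesting implied by the other characters — most parsimoniously interpreted as homoplasy.
Most parsimonious ingroup topology: (Xiphites,((Euryana,Rhizella),Heliois)).
Rhizella and Heliois share a more recent common ancestor with each other than either does with Xiphites, so Xiphites is the least closely related of the three.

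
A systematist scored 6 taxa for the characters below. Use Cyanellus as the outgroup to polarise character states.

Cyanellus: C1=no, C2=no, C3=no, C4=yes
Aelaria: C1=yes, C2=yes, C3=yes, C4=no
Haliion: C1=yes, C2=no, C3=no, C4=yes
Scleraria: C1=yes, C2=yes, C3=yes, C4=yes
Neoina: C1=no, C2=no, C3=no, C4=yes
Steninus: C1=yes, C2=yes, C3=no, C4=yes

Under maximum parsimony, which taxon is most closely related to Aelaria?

Scleraria

Character polarity is set by the outgroup: the derived state is whichever differs from the outgroup's state, so for C4 the derived state is 'no', and for the remaining characters it is 'yes'.
C1 (derived state 'yes') is shared by Aelaria, Haliion, Scleraria, and Steninus — a synapomorphy uniting that clade.
C2: derived state 'yes' in Aelaria, Scleraria, and Steninus only — synapomorphy for {Aelaria, Scleraria, Steninus}.
C3 (derived state 'yes') is shared by Aelaria and Scleraria — a synapomorphy uniting that clade.
C4: derived state 'no' in Aelaria only — an autapomorphy, so it tells us nothing about relationships among taxa.
Most parsimonious ingroup topology: ((((Aelaria,Scleraria),Steninus),Haliion),Neoina).
Aelaria and Scleraria form a cherry on this tree, so they are sister taxa.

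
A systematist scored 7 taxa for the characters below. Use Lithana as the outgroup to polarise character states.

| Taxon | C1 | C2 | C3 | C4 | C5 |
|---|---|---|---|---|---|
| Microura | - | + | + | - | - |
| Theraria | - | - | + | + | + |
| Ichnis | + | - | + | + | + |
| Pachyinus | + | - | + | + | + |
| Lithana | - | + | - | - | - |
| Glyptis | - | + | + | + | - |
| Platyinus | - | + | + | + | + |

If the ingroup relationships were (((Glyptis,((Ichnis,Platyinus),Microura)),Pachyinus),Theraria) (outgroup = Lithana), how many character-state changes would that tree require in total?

Map each character onto (((Glyptis,((Ichnis,Platyinus),Microura)),Pachyinus),Theraria) (rooted by Lithana) and count the minimum state changes it requires (Fitch parsimony):
C1: 2; C2: 3; C3: 1; C4: 2; C5: 3.
Total tree length = 11.

11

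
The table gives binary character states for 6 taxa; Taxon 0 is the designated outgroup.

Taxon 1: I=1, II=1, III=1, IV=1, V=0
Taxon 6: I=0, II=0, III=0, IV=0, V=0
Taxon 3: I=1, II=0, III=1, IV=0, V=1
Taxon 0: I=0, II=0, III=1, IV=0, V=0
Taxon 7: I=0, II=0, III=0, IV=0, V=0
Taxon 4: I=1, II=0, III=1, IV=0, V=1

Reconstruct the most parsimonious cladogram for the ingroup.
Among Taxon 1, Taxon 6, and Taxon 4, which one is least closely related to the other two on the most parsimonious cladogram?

Character polarity is set by the outgroup: the derived state is whichever differs from the outgroup's state, so for III the derived state is '0', and for the remaining characters it is '1'.
I: derived state '1' in Taxon 1, Taxon 3, and Taxon 4 only — synapomorphy for {Taxon 1, Taxon 3, Taxon 4}.
II (derived state '1') is unique to Taxon 1 (autapomorphy; uninformative for grouping).
III (derived state '0') is shared by Taxon 6 and Taxon 7 — a synapomorphy uniting that clade.
IV: derived state '1' in Taxon 1 only — an autapomorphy, so it tells us nothing about relationships among taxa.
V (derived state '1') is shared by Taxon 3 and Taxon 4 — a synapomorphy uniting that clade.
Most parsimonious ingroup topology: (((Taxon 3,Taxon 4),Taxon 1),(Taxon 6,Taxon 7)).
Taxon 1 and Taxon 4 share a more recent common ancestor with each other than either does with Taxon 6, so Taxon 6 is the least closely related of the three.

Taxon 6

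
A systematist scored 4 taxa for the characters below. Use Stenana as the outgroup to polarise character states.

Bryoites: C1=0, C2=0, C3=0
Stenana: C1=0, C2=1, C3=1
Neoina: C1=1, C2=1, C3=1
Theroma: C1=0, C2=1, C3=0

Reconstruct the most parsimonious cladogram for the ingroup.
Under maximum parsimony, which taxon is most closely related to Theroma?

Character polarity is set by the outgroup: the derived state is whichever differs from the outgroup's state, so for C2, C3 the derived state is '0', and for the remaining characters it is '1'.
C1: derived state '1' in Neoina only — an autapomorphy, so it tells us nothing about relationships among taxa.
C2: derived state '0' in Bryoites only — an autapomorphy, so it tells us nothing about relationships among taxa.
Only Bryoites and Theroma show the derived state '0' for C3, supporting them as a clade.
Most parsimonious ingroup topology: (Neoina,(Theroma,Bryoites)).
Theroma and Bryoites form a cherry on this tree, so they are sister taxa.

Bryoites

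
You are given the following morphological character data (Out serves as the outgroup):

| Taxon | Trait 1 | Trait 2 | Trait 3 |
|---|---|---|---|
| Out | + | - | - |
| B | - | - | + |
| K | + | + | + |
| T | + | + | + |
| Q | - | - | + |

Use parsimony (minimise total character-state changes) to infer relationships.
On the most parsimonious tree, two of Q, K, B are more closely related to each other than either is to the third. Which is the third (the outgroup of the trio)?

K

Character polarity is set by the outgroup: the derived state is whichever differs from the outgroup's state, so for Trait 1 the derived state is '-', and for the remaining characters it is '+'.
Only B and Q show the derived state '-' for Trait 1, supporting them as a clade.
Trait 2 (derived state '+') is shared by K and T — a synapomorphy uniting that clade.
All ingroup taxa share the derived state '+' for Trait 3; it defines the ingroup but does not resolve relationships within it.
Most parsimonious ingroup topology: ((B,Q),(K,T)).
B and Q share a more recent common ancestor with each other than either does with K, so K is the least closely related of the three.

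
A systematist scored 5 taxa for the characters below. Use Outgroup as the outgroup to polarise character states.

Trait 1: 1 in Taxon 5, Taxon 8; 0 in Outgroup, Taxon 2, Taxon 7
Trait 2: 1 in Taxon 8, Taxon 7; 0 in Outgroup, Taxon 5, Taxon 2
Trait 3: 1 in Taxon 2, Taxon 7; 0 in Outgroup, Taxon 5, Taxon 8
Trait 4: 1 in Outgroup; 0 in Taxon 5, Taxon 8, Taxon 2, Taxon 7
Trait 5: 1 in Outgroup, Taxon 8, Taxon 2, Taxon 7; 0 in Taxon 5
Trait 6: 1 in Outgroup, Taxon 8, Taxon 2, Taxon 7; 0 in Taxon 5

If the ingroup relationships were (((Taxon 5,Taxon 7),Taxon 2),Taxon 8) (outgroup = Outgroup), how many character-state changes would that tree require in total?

9

Map each character onto (((Taxon 5,Taxon 7),Taxon 2),Taxon 8) (rooted by Outgroup) and count the minimum state changes it requires (Fitch parsimony):
Trait 1: 2; Trait 2: 2; Trait 3: 2; Trait 4: 1; Trait 5: 1; Trait 6: 1.
Total tree length = 9.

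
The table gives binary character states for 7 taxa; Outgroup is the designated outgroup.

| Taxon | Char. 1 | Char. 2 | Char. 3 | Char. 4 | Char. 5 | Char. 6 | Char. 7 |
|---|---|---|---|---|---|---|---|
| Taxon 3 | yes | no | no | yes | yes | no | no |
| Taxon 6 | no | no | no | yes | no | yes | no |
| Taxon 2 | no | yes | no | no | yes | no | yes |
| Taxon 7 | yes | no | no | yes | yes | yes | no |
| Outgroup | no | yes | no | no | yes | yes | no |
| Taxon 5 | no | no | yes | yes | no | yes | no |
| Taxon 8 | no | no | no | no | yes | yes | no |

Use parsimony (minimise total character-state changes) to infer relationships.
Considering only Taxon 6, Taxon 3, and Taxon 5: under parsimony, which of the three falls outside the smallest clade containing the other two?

Taxon 3

Character polarity is set by the outgroup: the derived state is whichever differs from the outgroup's state, so for Char. 2, Char. 5, Char. 6 the derived state is 'no', and for the remaining characters it is 'yes'.
Char. 1: derived state 'yes' in Taxon 3 and Taxon 7 only — synapomorphy for {Taxon 3, Taxon 7}.
Char. 2: derived state 'no' in Taxon 3, Taxon 5, Taxon 6, Taxon 7, and Taxon 8 only — synapomorphy for {Taxon 3, Taxon 5, Taxon 6, Taxon 7, Taxon 8}.
Char. 3 (derived state 'yes') is unique to Taxon 5 (autapomorphy; uninformative for grouping).
Char. 4: derived state 'yes' in Taxon 3, Taxon 5, Taxon 6, and Taxon 7 only — synapomorphy for {Taxon 3, Taxon 5, Taxon 6, Taxon 7}.
Char. 5 (derived state 'no') is shared by Taxon 5 and Taxon 6 — a synapomorphy uniting that clade.
Char. 6 (state 'no') occurs in Taxon 2 and Taxon 3 but conflicts with the nesting implied by the other characters — most parsimoniously interpreted as homoplasy.
Char. 7 (derived state 'yes') is unique to Taxon 2 (autapomorphy; uninformative for grouping).
Most parsimonious ingroup topology: ((Taxon 8,((Taxon 7,Taxon 3),(Taxon 5,Taxon 6))),Taxon 2).
Taxon 6 and Taxon 5 share a more recent common ancestor with each other than either does with Taxon 3, so Taxon 3 is the least closely related of the three.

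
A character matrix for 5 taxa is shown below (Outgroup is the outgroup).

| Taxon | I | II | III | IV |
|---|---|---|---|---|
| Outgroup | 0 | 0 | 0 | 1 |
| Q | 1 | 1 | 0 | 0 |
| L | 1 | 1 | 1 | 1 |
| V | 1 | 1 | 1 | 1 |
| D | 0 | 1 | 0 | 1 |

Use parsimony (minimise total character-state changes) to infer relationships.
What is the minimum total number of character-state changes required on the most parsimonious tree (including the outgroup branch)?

Character polarity is set by the outgroup: the derived state is whichever differs from the outgroup's state, so for IV the derived state is '0', and for the remaining characters it is '1'.
Only L, Q, and V show the derived state '1' for I, supporting them as a clade.
All ingroup taxa share the derived state '1' for II; it defines the ingroup but does not resolve relationships within it.
III (derived state '1') is shared by L and V — a synapomorphy uniting that clade.
IV (derived state '0') is unique to Q (autapomorphy; uninformative for grouping).
Most parsimonious ingroup topology: ((Q,(L,V)),D).
Changes per character on this tree: I: 1; II: 1; III: 1; IV: 1.
Total = 4.

4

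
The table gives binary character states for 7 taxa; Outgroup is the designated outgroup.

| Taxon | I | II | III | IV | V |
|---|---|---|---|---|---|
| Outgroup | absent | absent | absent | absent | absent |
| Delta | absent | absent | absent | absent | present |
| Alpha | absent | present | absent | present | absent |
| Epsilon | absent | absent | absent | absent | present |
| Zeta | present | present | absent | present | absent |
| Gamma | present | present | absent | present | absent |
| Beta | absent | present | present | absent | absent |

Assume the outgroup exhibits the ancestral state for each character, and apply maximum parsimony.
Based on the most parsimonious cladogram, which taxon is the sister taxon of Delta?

Epsilon

The outgroup has state 'absent' for every character, so 'present' is the derived state throughout.
Only Gamma and Zeta show the derived state 'present' for I, supporting them as a clade.
II (derived state 'present') is shared by Alpha, Beta, Gamma, and Zeta — a synapomorphy uniting that clade.
III: derived state 'present' in Beta only — an autapomorphy, so it tells us nothing about relationships among taxa.
IV: derived state 'present' in Alpha, Gamma, and Zeta only — synapomorphy for {Alpha, Gamma, Zeta}.
V: derived state 'present' in Delta and Epsilon only — synapomorphy for {Delta, Epsilon}.
Most parsimonious ingroup topology: ((Delta,Epsilon),((Alpha,(Zeta,Gamma)),Beta)).
Delta and Epsilon form a cherry on this tree, so they are sister taxa.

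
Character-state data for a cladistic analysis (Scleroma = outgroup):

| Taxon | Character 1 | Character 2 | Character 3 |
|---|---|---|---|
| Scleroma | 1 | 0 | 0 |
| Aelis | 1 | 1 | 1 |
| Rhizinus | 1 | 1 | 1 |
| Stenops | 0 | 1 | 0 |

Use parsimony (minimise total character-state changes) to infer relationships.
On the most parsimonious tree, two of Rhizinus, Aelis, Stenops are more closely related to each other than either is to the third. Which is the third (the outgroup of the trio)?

Character polarity is set by the outgroup: the derived state is whichever differs from the outgroup's state, so for Character 1 the derived state is '0', and for the remaining characters it is '1'.
Character 1 (derived state '0') is unique to Stenops (autapomorphy; uninformative for grouping).
All ingroup taxa share the derived state '1' for Character 2; it defines the ingroup but does not resolve relationships within it.
Character 3 (derived state '1') is shared by Aelis and Rhizinus — a synapomorphy uniting that clade.
Most parsimonious ingroup topology: ((Aelis,Rhizinus),Stenops).
Aelis and Rhizinus share a more recent common ancestor with each other than either does with Stenops, so Stenops is the least closely related of the three.

Stenops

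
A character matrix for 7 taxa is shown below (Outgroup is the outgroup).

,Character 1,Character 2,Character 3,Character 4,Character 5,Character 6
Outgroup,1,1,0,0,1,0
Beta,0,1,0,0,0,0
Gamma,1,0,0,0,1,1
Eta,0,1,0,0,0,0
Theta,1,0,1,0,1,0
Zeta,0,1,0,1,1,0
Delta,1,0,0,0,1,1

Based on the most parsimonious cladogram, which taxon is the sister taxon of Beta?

Character polarity is set by the outgroup: the derived state is whichever differs from the outgroup's state, so for Character 1, Character 2, Character 5 the derived state is '0', and for the remaining characters it is '1'.
Character 1: derived state '0' in Beta, Eta, and Zeta only — synapomorphy for {Beta, Eta, Zeta}.
Character 2: derived state '0' in Delta, Gamma, and Theta only — synapomorphy for {Delta, Gamma, Theta}.
Character 3 (derived state '1') is unique to Theta (autapomorphy; uninformative for grouping).
Character 4: derived state '1' in Zeta only — an autapomorphy, so it tells us nothing about relationships among taxa.
Only Beta and Eta show the derived state '0' for Character 5, supporting them as a clade.
Only Delta and Gamma show the derived state '1' for Character 6, supporting them as a clade.
Most parsimonious ingroup topology: (((Beta,Eta),Zeta),((Gamma,Delta),Theta)).
Beta and Eta form a cherry on this tree, so they are sister taxa.

Eta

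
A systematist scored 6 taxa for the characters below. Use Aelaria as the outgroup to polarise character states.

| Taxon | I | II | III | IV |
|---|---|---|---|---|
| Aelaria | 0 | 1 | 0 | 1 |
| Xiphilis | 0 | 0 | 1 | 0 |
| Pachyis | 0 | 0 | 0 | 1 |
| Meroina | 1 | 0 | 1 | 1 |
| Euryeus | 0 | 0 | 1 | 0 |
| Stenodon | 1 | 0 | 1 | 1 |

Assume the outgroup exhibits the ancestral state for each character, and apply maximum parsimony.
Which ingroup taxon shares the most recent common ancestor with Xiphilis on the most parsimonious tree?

Euryeus

Character polarity is set by the outgroup: the derived state is whichever differs from the outgroup's state, so for II, IV the derived state is '0', and for the remaining characters it is '1'.
I: derived state '1' in Meroina and Stenodon only — synapomorphy for {Meroina, Stenodon}.
All ingroup taxa share the derived state '0' for II; it defines the ingroup but does not resolve relationships within it.
III: derived state '1' in Euryeus, Meroina, Stenodon, and Xiphilis only — synapomorphy for {Euryeus, Meroina, Stenodon, Xiphilis}.
Only Euryeus and Xiphilis show the derived state '0' for IV, supporting them as a clade.
Most parsimonious ingroup topology: (((Xiphilis,Euryeus),(Meroina,Stenodon)),Pachyis).
Xiphilis and Euryeus form a cherry on this tree, so they are sister taxa.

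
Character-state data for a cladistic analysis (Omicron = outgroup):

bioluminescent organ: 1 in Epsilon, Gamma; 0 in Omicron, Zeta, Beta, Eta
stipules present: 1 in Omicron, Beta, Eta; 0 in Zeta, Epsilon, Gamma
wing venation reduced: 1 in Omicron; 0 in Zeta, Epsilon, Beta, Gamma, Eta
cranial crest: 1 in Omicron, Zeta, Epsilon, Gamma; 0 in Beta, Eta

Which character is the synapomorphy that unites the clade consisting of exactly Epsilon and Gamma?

bioluminescent organ

Character polarity is set by the outgroup: the derived state is whichever differs from the outgroup's state, so for stipules present, wing venation reduced, cranial crest the derived state is '0', and for the remaining characters it is '1'.
Only Epsilon and Gamma show the derived state '1' for bioluminescent organ, supporting them as a clade.
Only Epsilon, Gamma, and Zeta show the derived state '0' for stipules present, supporting them as a clade.
All ingroup taxa share the derived state '0' for wing venation reduced; it defines the ingroup but does not resolve relationships within it.
cranial crest (derived state '0') is shared by Beta and Eta — a synapomorphy uniting that clade.
Most parsimonious ingroup topology: ((Zeta,(Epsilon,Gamma)),(Beta,Eta)).
The clade {Epsilon, Gamma} is supported by bioluminescent organ: its derived state '1' occurs in exactly those taxa and in no other taxon (including the outgroup).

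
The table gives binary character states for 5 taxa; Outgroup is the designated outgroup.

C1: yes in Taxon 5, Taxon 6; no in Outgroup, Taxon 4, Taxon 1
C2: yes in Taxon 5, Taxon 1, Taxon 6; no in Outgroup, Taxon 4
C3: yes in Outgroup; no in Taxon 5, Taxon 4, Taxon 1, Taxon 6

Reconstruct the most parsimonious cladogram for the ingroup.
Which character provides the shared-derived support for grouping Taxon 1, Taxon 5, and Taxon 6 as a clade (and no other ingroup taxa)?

Character polarity is set by the outgroup: the derived state is whichever differs from the outgroup's state, so for C3 the derived state is 'no', and for the remaining characters it is 'yes'.
C1 (derived state 'yes') is shared by Taxon 5 and Taxon 6 — a synapomorphy uniting that clade.
C2 (derived state 'yes') is shared by Taxon 1, Taxon 5, and Taxon 6 — a synapomorphy uniting that clade.
C3 (derived state 'no') is shared by all ingroup taxa — unites the whole ingroup.
Most parsimonious ingroup topology: (((Taxon 5,Taxon 6),Taxon 1),Taxon 4).
The clade {Taxon 1, Taxon 5, Taxon 6} is supported by C2: its derived state 'yes' occurs in exactly those taxa and in no other taxon (including the outgroup).

C2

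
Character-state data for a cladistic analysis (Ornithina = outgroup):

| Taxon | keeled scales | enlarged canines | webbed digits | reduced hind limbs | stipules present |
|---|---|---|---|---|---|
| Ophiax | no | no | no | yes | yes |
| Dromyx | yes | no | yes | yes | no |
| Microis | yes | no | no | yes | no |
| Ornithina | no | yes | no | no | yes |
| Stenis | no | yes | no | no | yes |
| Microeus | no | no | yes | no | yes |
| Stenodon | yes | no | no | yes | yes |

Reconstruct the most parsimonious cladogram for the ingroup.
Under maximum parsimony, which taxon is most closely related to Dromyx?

Microis

Character polarity is set by the outgroup: the derived state is whichever differs from the outgroup's state, so for enlarged canines, stipules present the derived state is 'no', and for the remaining characters it is 'yes'.
keeled scales: derived state 'yes' in Dromyx, Microis, and Stenodon only — synapomorphy for {Dromyx, Microis, Stenodon}.
Only Dromyx, Microeus, Microis, Ophiax, and Stenodon show the derived state 'no' for enlarged canines, supporting them as a clade.
webbed digits (state 'yes') occurs in Dromyx and Microeus but conflicts with the nesting implied by the other characters — most parsimoniously interpreted as homoplasy.
Only Dromyx, Microis, Ophiax, and Stenodon show the derived state 'yes' for reduced hind limbs, supporting them as a clade.
stipules present: derived state 'no' in Dromyx and Microis only — synapomorphy for {Dromyx, Microis}.
Most parsimonious ingroup topology: (((((Dromyx,Microis),Stenodon),Ophiax),Microeus),Stenis).
Dromyx and Microis form a cherry on this tree, so they are sister taxa.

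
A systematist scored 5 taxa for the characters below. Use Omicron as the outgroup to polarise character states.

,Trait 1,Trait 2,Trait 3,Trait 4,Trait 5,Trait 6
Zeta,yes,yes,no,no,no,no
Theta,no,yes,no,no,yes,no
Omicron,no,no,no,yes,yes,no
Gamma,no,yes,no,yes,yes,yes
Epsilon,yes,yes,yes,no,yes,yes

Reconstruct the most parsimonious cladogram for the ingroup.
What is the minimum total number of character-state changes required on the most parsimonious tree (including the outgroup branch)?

7

Character polarity is set by the outgroup: the derived state is whichever differs from the outgroup's state, so for Trait 4, Trait 5 the derived state is 'no', and for the remaining characters it is 'yes'.
Only Epsilon and Zeta show the derived state 'yes' for Trait 1, supporting them as a clade.
Trait 2 (derived state 'yes') is shared by all ingroup taxa — unites the whole ingroup.
Trait 3 (derived state 'yes') is unique to Epsilon (autapomorphy; uninformative for grouping).
Only Epsilon, Theta, and Zeta show the derived state 'no' for Trait 4, supporting them as a clade.
Trait 5: derived state 'no' in Zeta only — an autapomorphy, so it tells us nothing about relationships among taxa.
Trait 6 groups Epsilon and Gamma, which is incompatible with the clades supported by the remaining characters; treating it as convergent (homoplasy) costs fewer steps than any alternative tree.
Most parsimonious ingroup topology: (((Epsilon,Zeta),Theta),Gamma).
Changes per character on this tree: Trait 1: 1; Trait 2: 1; Trait 3: 1; Trait 4: 1; Trait 5: 1; Trait 6: 2.
Total = 7.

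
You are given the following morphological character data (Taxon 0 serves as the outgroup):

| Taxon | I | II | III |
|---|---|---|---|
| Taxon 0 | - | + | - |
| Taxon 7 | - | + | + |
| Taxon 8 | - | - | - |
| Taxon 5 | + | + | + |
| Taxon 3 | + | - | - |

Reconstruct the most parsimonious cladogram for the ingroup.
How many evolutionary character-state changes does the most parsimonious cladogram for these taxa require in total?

4

Character polarity is set by the outgroup: the derived state is whichever differs from the outgroup's state, so for II the derived state is '-', and for the remaining characters it is '+'.
I groups Taxon 3 and Taxon 5, which is incompatible with the clades supported by the remaining characters; treating it as convergent (homoplasy) costs fewer steps than any alternative tree.
II: derived state '-' in Taxon 3 and Taxon 8 only — synapomorphy for {Taxon 3, Taxon 8}.
III (derived state '+') is shared by Taxon 5 and Taxon 7 — a synapomorphy uniting that clade.
Most parsimonious ingroup topology: ((Taxon 7,Taxon 5),(Taxon 8,Taxon 3)).
Changes per character on this tree: I: 2; II: 1; III: 1.
Total = 4.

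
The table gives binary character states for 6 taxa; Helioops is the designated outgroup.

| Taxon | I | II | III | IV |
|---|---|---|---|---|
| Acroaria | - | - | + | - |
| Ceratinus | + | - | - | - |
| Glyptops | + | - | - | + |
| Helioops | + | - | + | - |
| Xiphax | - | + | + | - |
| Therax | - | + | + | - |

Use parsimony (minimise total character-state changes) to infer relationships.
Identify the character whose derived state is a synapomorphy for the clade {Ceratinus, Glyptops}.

Character polarity is set by the outgroup: the derived state is whichever differs from the outgroup's state, so for I, III the derived state is '-', and for the remaining characters it is '+'.
I: derived state '-' in Acroaria, Therax, and Xiphax only — synapomorphy for {Acroaria, Therax, Xiphax}.
II (derived state '+') is shared by Therax and Xiphax — a synapomorphy uniting that clade.
III: derived state '-' in Ceratinus and Glyptops only — synapomorphy for {Ceratinus, Glyptops}.
IV (derived state '+') is unique to Glyptops (autapomorphy; uninformative for grouping).
Most parsimonious ingroup topology: (((Therax,Xiphax),Acroaria),(Ceratinus,Glyptops)).
The clade {Ceratinus, Glyptops} is supported by III: its derived state '-' occurs in exactly those taxa and in no other taxon (including the outgroup).

III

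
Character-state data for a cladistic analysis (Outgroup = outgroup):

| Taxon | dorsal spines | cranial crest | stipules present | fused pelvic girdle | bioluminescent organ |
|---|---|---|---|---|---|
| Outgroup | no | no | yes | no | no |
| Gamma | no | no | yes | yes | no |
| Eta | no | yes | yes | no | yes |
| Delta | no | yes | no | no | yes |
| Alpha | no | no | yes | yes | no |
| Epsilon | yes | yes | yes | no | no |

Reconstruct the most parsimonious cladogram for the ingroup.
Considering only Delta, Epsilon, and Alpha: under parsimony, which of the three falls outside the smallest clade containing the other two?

Alpha

Character polarity is set by the outgroup: the derived state is whichever differs from the outgroup's state, so for stipules present the derived state is 'no', and for the remaining characters it is 'yes'.
dorsal spines: derived state 'yes' in Epsilon only — an autapomorphy, so it tells us nothing about relationships among taxa.
cranial crest: derived state 'yes' in Delta, Epsilon, and Eta only — synapomorphy for {Delta, Epsilon, Eta}.
stipules present: derived state 'no' in Delta only — an autapomorphy, so it tells us nothing about relationships among taxa.
fused pelvic girdle (derived state 'yes') is shared by Alpha and Gamma — a synapomorphy uniting that clade.
bioluminescent organ (derived state 'yes') is shared by Delta and Eta — a synapomorphy uniting that clade.
Most parsimonious ingroup topology: ((Gamma,Alpha),((Eta,Delta),Epsilon)).
Delta and Epsilon share a more recent common ancestor with each other than either does with Alpha, so Alpha is the least closely related of the three.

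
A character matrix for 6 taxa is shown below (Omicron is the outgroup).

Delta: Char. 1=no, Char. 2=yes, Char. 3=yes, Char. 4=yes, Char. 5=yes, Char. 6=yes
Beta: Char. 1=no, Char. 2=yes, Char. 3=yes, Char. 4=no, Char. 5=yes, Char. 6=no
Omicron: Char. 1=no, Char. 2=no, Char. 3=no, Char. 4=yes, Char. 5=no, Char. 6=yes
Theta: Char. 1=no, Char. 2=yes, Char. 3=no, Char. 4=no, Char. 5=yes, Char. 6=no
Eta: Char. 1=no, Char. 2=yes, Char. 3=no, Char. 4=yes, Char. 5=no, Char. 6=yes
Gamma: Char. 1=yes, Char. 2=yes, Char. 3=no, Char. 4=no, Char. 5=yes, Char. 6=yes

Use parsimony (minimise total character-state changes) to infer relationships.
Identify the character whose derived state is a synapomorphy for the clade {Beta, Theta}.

Character polarity is set by the outgroup: the derived state is whichever differs from the outgroup's state, so for Char. 4, Char. 6 the derived state is 'no', and for the remaining characters it is 'yes'.
Char. 1 (derived state 'yes') is unique to Gamma (autapomorphy; uninformative for grouping).
All ingroup taxa share the derived state 'yes' for Char. 2; it defines the ingroup but does not resolve relationships within it.
Char. 3 (state 'yes') occurs in Beta and Delta but conflicts with the nesting implied by the other characters — most parsimoniously interpreted as homoplasy.
Char. 4: derived state 'no' in Beta, Gamma, and Theta only — synapomorphy for {Beta, Gamma, Theta}.
Only Beta, Delta, Gamma, and Theta show the derived state 'yes' for Char. 5, supporting them as a clade.
Char. 6 (derived state 'no') is shared by Beta and Theta — a synapomorphy uniting that clade.
Most parsimonious ingroup topology: (Eta,(Delta,((Theta,Beta),Gamma))).
The clade {Beta, Theta} is supported by Char. 6: its derived state 'no' occurs in exactly those taxa and in no other taxon (including the outgroup).

Char. 6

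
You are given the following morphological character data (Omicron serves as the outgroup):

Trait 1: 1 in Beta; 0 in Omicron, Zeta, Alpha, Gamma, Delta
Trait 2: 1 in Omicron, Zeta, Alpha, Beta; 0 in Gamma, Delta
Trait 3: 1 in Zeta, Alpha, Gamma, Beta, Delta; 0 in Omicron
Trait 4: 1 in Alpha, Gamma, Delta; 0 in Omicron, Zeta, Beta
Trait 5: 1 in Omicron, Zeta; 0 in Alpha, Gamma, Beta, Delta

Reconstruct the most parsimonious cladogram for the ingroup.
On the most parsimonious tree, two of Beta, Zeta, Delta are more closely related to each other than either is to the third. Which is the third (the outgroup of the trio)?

Character polarity is set by the outgroup: the derived state is whichever differs from the outgroup's state, so for Trait 2, Trait 5 the derived state is '0', and for the remaining characters it is '1'.
Trait 1: derived state '1' in Beta only — an autapomorphy, so it tells us nothing about relationships among taxa.
Trait 2: derived state '0' in Delta and Gamma only — synapomorphy for {Delta, Gamma}.
All ingroup taxa share the derived state '1' for Trait 3; it defines the ingroup but does not resolve relationships within it.
Only Alpha, Delta, and Gamma show the derived state '1' for Trait 4, supporting them as a clade.
Trait 5: derived state '0' in Alpha, Beta, Delta, and Gamma only — synapomorphy for {Alpha, Beta, Delta, Gamma}.
Most parsimonious ingroup topology: (Zeta,((Alpha,(Gamma,Delta)),Beta)).
Beta and Delta share a more recent common ancestor with each other than either does with Zeta, so Zeta is the least closely related of the three.

Zeta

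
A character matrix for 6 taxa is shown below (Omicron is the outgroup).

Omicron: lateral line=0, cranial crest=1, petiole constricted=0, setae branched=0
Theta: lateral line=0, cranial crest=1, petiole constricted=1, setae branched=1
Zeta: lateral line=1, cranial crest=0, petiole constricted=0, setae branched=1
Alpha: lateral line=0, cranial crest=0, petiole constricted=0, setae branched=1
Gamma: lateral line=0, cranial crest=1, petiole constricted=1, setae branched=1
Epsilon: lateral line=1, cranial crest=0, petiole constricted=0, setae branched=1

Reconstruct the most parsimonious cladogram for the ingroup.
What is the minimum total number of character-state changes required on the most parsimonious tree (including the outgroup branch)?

Character polarity is set by the outgroup: the derived state is whichever differs from the outgroup's state, so for cranial crest the derived state is '0', and for the remaining characters it is '1'.
lateral line (derived state '1') is shared by Epsilon and Zeta — a synapomorphy uniting that clade.
Only Alpha, Epsilon, and Zeta show the derived state '0' for cranial crest, supporting them as a clade.
petiole constricted: derived state '1' in Gamma and Theta only — synapomorphy for {Gamma, Theta}.
setae branched (derived state '1') is shared by all ingroup taxa — unites the whole ingroup.
Most parsimonious ingroup topology: ((Theta,Gamma),((Zeta,Epsilon),Alpha)).
Changes per character on this tree: lateral line: 1; cranial crest: 1; petiole constricted: 1; setae branched: 1.
Total = 4.

4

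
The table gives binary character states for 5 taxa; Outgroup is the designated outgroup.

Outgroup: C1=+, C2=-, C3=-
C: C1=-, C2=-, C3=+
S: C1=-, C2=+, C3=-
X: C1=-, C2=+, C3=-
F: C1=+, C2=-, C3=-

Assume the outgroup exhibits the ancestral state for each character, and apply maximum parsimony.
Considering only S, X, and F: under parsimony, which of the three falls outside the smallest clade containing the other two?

Character polarity is set by the outgroup: the derived state is whichever differs from the outgroup's state, so for C1 the derived state is '-', and for the remaining characters it is '+'.
Only C, S, and X show the derived state '-' for C1, supporting them as a clade.
C2 (derived state '+') is shared by S and X — a synapomorphy uniting that clade.
C3 (derived state '+') is unique to C (autapomorphy; uninformative for grouping).
Most parsimonious ingroup topology: ((C,(S,X)),F).
S and X share a more recent common ancestor with each other than either does with F, so F is the least closely related of the three.

F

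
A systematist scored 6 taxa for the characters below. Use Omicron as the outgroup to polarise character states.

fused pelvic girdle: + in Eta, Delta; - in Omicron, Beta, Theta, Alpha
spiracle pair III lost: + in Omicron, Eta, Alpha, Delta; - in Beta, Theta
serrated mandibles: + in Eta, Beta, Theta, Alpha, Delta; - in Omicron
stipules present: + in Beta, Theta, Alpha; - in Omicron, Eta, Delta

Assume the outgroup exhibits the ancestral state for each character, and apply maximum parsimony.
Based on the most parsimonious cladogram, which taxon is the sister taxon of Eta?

Delta

Character polarity is set by the outgroup: the derived state is whichever differs from the outgroup's state, so for spiracle pair III lost the derived state is '-', and for the remaining characters it is '+'.
Only Delta and Eta show the derived state '+' for fused pelvic girdle, supporting them as a clade.
spiracle pair III lost (derived state '-') is shared by Beta and Theta — a synapomorphy uniting that clade.
All ingroup taxa share the derived state '+' for serrated mandibles; it defines the ingroup but does not resolve relationships within it.
stipules present (derived state '+') is shared by Alpha, Beta, and Theta — a synapomorphy uniting that clade.
Most parsimonious ingroup topology: ((Eta,Delta),((Beta,Theta),Alpha)).
Eta and Delta form a cherry on this tree, so they are sister taxa.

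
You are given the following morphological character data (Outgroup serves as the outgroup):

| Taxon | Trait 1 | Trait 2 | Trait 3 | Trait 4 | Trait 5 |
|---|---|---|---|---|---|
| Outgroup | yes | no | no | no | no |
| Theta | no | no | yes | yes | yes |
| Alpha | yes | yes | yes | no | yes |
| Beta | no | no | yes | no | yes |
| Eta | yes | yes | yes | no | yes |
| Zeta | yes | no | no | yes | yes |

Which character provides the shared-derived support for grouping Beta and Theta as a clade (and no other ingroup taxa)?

Character polarity is set by the outgroup: the derived state is whichever differs from the outgroup's state, so for Trait 1 the derived state is 'no', and for the remaining characters it is 'yes'.
Trait 1 (derived state 'no') is shared by Beta and Theta — a synapomorphy uniting that clade.
Trait 2 (derived state 'yes') is shared by Alpha and Eta — a synapomorphy uniting that clade.
Only Alpha, Beta, Eta, and Theta show the derived state 'yes' for Trait 3, supporting them as a clade.
Trait 4 groups Theta and Zeta, which is incompatible with the clades supported by the remaining characters; treating it as convergent (homoplasy) costs fewer steps than any alternative tree.
All ingroup taxa share the derived state 'yes' for Trait 5; it defines the ingroup but does not resolve relationships within it.
Most parsimonious ingroup topology: (((Theta,Beta),(Alpha,Eta)),Zeta).
The clade {Beta, Theta} is supported by Trait 1: its derived state 'no' occurs in exactly those taxa and in no other taxon (including the outgroup).

Trait 1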